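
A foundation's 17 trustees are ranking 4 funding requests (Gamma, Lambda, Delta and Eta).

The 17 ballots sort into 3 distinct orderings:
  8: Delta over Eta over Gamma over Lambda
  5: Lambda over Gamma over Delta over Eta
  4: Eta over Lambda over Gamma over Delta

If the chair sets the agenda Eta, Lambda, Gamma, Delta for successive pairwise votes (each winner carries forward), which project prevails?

Delta

Round 1: Eta vs Lambda — 12–5, Eta advances.
Round 2: Eta vs Gamma — 12–5, Eta advances.
Round 3: Eta vs Delta — 4–13, Delta advances.
The agenda winner is Delta.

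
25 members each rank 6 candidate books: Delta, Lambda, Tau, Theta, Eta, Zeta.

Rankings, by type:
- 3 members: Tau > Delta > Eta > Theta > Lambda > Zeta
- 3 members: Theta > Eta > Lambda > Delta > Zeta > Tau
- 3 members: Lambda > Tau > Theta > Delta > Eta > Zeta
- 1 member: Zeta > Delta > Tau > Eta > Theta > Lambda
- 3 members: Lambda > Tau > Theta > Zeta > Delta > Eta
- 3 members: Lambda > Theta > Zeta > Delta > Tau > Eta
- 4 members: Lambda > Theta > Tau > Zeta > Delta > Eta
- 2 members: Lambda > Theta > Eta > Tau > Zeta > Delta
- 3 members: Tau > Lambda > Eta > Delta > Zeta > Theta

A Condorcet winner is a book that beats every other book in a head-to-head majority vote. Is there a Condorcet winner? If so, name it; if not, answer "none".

Check each pair by majority over 25 ballots:
Delta vs Lambda: 3+1 = 4 for Delta, 21 for Lambda — Lambda by 21–4.
Delta vs Tau: 3+1+3 = 7 for Delta, 18 for Tau — Tau by 18–7.
Delta vs Theta: Delta is ranked higher on 3+1+3 = 7 ballots, Theta on 18. Theta wins 18–7.
Delta vs Eta: Delta is ranked higher on 3+3+1+3+3+4 = 17 ballots, Eta on 8. Delta wins 17–8.
Delta vs Zeta: Delta preferred on 3+3+3+3 = 12 ballots; Zeta wins 13–12.
Lambda vs Tau: Lambda, 18–7.
Lambda vs Theta: Lambda wins 18–7.
Lambda vs Eta: Lambda, 18–7.
Lambda vs Zeta: Lambda preferred on 24 ballots; Lambda wins 24–1.
Tau–Theta: Tau 13–12.
Tau vs Eta: Tau preferred on 20 ballots; Tau wins 20–5.
Tau vs Zeta: 18 to 7, Tau.
Theta vs Eta: 3+3+3+3+4+2 = 18 for Theta, 7 for Eta — Theta by 18–7.
Theta vs Zeta: 21 for Theta, 4 for Zeta — Theta by 21–4.
Eta vs Zeta: Eta is ranked higher on 3+3+3+2+3 = 14 ballots, Zeta on 11. Eta wins 14–11.
Lambda wins every pairwise contest, so Lambda is the Condorcet winner.

Lambda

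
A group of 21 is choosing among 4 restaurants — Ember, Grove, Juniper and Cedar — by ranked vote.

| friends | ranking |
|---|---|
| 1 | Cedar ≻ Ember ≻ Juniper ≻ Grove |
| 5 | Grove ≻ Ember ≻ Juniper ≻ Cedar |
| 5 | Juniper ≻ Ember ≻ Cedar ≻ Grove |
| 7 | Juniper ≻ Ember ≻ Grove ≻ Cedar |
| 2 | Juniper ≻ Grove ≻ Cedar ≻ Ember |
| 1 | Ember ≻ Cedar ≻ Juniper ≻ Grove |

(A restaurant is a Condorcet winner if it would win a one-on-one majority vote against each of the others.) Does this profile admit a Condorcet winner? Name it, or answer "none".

Juniper

Head-to-head results (21 friends):
Ember vs Grove: Ember is ranked higher on 1+5+7+1 = 14 ballots, Grove on 7. Ember wins 14–7.
Ember vs Juniper: Ember preferred on 1+5+1 = 7 ballots; Juniper wins 14–7.
Ember vs Cedar: 5+5+7+1 = 18 for Ember, 3 for Cedar — Ember by 18–3.
Grove vs Juniper: 5 to 16, Juniper.
Grove vs Cedar: Grove is ranked higher on 5+7+2 = 14 ballots, Cedar on 7. Grove wins 14–7.
Juniper vs Cedar: Juniper preferred on 5+5+7+2 = 19 ballots; Juniper wins 19–2.
Juniper wins every pairwise contest, so Juniper is the Condorcet winner.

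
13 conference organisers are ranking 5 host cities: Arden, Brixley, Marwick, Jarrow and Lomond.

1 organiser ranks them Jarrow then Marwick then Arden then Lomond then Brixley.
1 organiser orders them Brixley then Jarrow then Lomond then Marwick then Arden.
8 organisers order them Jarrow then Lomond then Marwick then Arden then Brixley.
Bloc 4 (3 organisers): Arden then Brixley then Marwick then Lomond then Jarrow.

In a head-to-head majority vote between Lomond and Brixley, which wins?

Ballots ranking Lomond above Brixley: 1 + 8 = 9.
Ballots ranking Brixley above Lomond: 13 − 9 = 4.
Lomond wins the head-to-head 9–4.

Lomond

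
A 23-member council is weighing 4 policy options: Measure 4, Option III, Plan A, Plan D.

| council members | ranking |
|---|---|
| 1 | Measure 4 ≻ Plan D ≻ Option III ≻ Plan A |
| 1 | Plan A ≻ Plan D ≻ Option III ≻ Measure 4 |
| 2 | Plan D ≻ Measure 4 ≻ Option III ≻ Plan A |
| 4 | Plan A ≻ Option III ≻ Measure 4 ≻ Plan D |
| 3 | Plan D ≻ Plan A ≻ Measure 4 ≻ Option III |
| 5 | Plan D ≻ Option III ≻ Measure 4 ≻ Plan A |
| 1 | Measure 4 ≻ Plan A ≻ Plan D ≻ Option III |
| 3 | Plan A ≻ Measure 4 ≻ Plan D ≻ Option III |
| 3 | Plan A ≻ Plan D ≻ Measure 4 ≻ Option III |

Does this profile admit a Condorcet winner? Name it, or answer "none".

Plan A

Head-to-head results (23 council members):
Measure 4 vs Option III: Measure 4, 13–10.
Measure 4–Plan A: Plan A 14–9.
Measure 4 vs Plan D: Plan D, 14–9.
Option III–Plan A: Plan A 15–8.
Option III vs Plan D: Plan D, 19–4.
Plan A vs Plan D: Plan A, 12–11.
Plan A wins every pairwise contest, so Plan A is the Condorcet winner.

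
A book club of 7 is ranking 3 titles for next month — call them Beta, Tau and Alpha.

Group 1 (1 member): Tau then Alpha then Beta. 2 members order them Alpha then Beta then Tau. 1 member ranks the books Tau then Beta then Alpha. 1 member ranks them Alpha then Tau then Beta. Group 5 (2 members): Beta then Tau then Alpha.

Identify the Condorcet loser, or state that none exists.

none

Pairwise majorities:
Beta vs Tau: Beta wins 4–3.
Beta vs Alpha: Alpha, 4–3.
Tau vs Alpha: 4 to 3, Tau.
No book is winless: Beta beats Tau; Tau beats Alpha; Alpha beats Beta. There is no Condorcet loser.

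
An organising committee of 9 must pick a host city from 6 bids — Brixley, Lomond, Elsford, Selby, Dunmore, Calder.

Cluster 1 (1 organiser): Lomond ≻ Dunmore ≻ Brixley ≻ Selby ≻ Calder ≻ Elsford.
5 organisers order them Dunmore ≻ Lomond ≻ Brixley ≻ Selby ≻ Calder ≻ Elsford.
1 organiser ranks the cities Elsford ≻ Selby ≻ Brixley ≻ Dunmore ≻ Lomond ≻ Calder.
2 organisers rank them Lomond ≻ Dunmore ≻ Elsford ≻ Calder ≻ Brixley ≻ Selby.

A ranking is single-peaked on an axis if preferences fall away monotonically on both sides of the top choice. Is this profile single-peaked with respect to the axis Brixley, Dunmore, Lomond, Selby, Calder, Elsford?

Axis positions: Brixley=1, Dunmore=2, Lomond=3, Selby=4, Calder=5, Elsford=6.
Cluster 1 (peak Lomond at position 3): ranking walks positions 3-2-1-4-5-6, expanding outward from the peak — single-peaked.
Cluster 2 (peak Dunmore at position 2): ranking walks positions 2-3-1-4-5-6, expanding outward from the peak — single-peaked.
Cluster 3: ranking walks positions 6-4-1-2-3-5; Selby is ranked above Calder even though Calder lies between Selby and the peak Elsford on the axis — preferences dip and rise again. Not single-peaked.
Cluster 4: ranking walks positions 3-2-6-5-1-4; Elsford is ranked above Selby even though Selby lies between Elsford and the peak Lomond on the axis — preferences dip and rise again. Not single-peaked.
Cluster 3 violates single-peakedness, so the profile is not single-peaked on this axis.

no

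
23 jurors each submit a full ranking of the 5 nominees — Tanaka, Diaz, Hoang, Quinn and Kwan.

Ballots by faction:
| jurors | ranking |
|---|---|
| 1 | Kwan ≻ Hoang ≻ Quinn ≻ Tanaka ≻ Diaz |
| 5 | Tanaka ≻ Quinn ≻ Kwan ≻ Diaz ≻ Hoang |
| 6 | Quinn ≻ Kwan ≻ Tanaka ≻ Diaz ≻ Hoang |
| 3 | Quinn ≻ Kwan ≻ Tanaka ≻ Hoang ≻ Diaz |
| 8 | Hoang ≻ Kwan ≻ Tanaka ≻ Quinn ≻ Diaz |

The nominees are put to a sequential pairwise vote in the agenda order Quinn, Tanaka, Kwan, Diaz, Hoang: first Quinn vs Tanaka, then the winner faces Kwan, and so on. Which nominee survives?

Kwan

Round 1: Quinn vs Tanaka — 10–13, Tanaka advances.
Round 2: Tanaka vs Kwan — 5–18, Kwan advances.
Round 3: Kwan vs Diaz — 23–0, Kwan advances.
Round 4: Kwan vs Hoang — 15–8, Kwan advances.
Kwan survives the agenda.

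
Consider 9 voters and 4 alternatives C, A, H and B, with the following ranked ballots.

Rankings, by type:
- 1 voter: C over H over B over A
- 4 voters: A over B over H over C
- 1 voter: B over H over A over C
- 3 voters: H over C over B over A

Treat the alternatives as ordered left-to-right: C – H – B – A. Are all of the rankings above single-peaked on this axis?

Axis positions: C=1, H=2, B=3, A=4.
Type 1 (peak C at position 1): ranking walks positions 1-2-3-4, expanding outward from the peak — single-peaked.
Type 2 (peak A at position 4): ranking walks positions 4-3-2-1, expanding outward from the peak — single-peaked.
Type 3 (peak B at position 3): ranking walks positions 3-2-4-1, expanding outward from the peak — single-peaked.
Type 4 (peak H at position 2): ranking walks positions 2-1-3-4, expanding outward from the peak — single-peaked.
Every ranking is single-peaked on this axis.

yes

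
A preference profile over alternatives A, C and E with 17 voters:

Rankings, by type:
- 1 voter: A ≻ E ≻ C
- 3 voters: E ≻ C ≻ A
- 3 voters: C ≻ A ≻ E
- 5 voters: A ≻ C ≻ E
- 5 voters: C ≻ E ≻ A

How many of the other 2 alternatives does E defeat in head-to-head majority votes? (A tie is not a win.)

E against each rival (17 voters):
E vs A: E preferred on 3+5 = 8 ballots; A wins 9–8.
E–C: C 13–4.
E beats no one; loses to A, C — 0 pairwise wins.

0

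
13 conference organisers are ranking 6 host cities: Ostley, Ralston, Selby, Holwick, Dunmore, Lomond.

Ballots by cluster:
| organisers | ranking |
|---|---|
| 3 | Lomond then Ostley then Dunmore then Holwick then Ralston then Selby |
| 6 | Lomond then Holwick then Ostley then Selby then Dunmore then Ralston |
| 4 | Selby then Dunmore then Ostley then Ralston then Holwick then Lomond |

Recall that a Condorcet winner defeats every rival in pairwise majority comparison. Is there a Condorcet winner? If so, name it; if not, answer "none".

Head-to-head results (13 organisers):
Ostley vs Ralston: Ostley, 13–0.
Ostley vs Selby: Ostley, 9–4.
Ostley vs Holwick: Ostley wins 7–6.
Ostley vs Dunmore: Ostley wins 9–4.
Ostley–Lomond: Lomond 9–4.
Ralston–Selby: Selby 10–3.
Ralston–Holwick: Holwick 9–4.
Ralston vs Dunmore: Dunmore, 13–0.
Ralston vs Lomond: Lomond, 9–4.
Selby vs Holwick: Holwick, 9–4.
Selby vs Dunmore: Selby, 10–3.
Selby vs Lomond: Lomond, 9–4.
Holwick vs Dunmore: Dunmore, 7–6.
Holwick vs Lomond: Lomond wins 9–4.
Dunmore vs Lomond: Lomond wins 9–4.
Lomond defeats every rival head-to-head and is the Condorcet winner.

Lomond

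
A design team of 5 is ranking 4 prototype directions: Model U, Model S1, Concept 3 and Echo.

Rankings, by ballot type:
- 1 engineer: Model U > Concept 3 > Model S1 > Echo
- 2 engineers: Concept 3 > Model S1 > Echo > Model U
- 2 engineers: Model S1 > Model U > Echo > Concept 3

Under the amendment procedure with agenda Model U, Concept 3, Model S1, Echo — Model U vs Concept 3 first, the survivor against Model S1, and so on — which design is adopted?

Round 1: Model U vs Concept 3 — 3–2, Model U advances.
Round 2: Model U vs Model S1 — 1–4, Model S1 advances.
Round 3: Model S1 vs Echo — 5–0, Model S1 advances.
The agenda winner is Model S1.

Model S1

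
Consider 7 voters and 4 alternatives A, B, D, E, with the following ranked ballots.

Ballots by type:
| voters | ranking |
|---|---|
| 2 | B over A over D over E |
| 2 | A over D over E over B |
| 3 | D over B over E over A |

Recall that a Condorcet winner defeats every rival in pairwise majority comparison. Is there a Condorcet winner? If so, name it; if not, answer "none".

Head-to-head results (7 voters):
A vs B: B, 5–2.
A vs D: A wins 4–3.
A vs E: A, 4–3.
B vs D: D wins 5–2.
B vs E: B, 5–2.
D vs E: D wins 7–0.
Each alternative drops at least one matchup (A loses to B; B loses to D; D loses to A; E loses to A); the cycle A beats D beats B beats A rules out a Condorcet winner.

none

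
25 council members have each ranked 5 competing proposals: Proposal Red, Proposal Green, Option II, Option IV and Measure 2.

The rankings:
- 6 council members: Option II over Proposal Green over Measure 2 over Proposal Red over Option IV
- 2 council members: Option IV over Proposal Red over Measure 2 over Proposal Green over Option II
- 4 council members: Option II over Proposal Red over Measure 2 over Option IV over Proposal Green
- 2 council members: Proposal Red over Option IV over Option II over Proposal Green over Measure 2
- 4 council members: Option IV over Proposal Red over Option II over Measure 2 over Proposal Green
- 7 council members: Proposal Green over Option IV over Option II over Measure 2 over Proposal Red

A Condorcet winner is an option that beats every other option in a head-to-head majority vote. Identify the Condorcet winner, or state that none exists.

none

Check each pair by majority over 25 ballots:
Proposal Red vs Proposal Green: Proposal Green, 13–12.
Proposal Red vs Option II: 8 to 17, Option II.
Proposal Red–Option IV: Option IV 13–12.
Proposal Red vs Measure 2: 2+4+2+4 = 12 for Proposal Red, 13 for Measure 2 — Measure 2 by 13–12.
Proposal Green vs Option II: 2+7 = 9 for Proposal Green, 16 for Option II — Option II by 16–9.
Proposal Green vs Option IV: Proposal Green preferred on 6+7 = 13 ballots; Proposal Green wins 13–12.
Proposal Green vs Measure 2: 6+2+7 = 15 for Proposal Green, 10 for Measure 2 — Proposal Green by 15–10.
Option II vs Option IV: 10 to 15, Option IV.
Option II vs Measure 2: 6+4+2+4+7 = 23 for Option II, 2 for Measure 2 — Option II by 23–2.
Option IV vs Measure 2: Option IV is ranked higher on 2+2+4+7 = 15 ballots, Measure 2 on 10. Option IV wins 15–10.
No option is unbeaten: Proposal Red loses to Proposal Green; Proposal Green loses to Option II; Option II loses to Option IV; Option IV loses to Proposal Green; Measure 2 loses to Proposal Green. In particular Proposal Green beats Option IV beats Option II beats Proposal Green is a majority cycle — no Condorcet winner exists.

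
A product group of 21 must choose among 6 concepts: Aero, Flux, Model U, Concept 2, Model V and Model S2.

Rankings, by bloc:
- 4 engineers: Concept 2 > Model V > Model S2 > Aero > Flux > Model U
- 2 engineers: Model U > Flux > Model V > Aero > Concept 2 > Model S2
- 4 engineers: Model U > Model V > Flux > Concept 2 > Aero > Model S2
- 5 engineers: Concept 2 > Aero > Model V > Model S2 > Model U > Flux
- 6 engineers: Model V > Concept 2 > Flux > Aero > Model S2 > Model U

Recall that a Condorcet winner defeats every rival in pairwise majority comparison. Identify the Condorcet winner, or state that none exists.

Model V

Check each pair by majority over 21 ballots:
Aero–Flux: Flux 12–9.
Aero vs Model U: Aero wins 15–6.
Aero vs Concept 2: Concept 2, 19–2.
Aero–Model V: Model V 16–5.
Aero–Model S2: Aero 17–4.
Flux vs Model U: Model U, 11–10.
Flux–Concept 2: Concept 2 15–6.
Flux–Model V: Model V 19–2.
Flux vs Model S2: Flux wins 12–9.
Model U vs Concept 2: Concept 2 wins 15–6.
Model U vs Model V: Model V wins 15–6.
Model U vs Model S2: Model S2 wins 15–6.
Concept 2–Model V: Model V 12–9.
Concept 2 vs Model S2: Concept 2 wins 21–0.
Model V–Model S2: Model V 21–0.
Only Model V has no losses; Model V is the Condorcet winner.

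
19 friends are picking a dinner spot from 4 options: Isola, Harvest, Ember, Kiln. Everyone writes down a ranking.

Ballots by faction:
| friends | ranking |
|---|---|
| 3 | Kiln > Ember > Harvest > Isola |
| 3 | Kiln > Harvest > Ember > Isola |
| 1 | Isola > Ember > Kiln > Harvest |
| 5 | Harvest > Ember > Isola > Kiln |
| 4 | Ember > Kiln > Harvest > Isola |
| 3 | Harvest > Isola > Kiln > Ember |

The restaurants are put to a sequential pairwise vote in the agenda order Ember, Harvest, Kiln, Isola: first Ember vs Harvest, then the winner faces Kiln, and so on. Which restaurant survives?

Kiln

Round 1: Ember vs Harvest — 8–11, Harvest advances.
Round 2: Harvest vs Kiln — 8–11, Kiln advances.
Round 3: Kiln vs Isola — 10–9, Kiln advances.
Kiln survives the agenda.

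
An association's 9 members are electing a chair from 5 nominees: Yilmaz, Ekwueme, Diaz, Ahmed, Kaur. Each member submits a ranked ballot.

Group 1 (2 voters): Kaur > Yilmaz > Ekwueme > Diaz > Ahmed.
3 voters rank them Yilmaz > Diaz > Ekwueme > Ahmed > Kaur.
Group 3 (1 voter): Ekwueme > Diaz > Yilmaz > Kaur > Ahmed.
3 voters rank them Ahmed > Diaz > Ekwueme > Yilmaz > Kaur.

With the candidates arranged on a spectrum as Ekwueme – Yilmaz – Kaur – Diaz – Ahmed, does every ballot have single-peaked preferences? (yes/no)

no

Axis positions: Ekwueme=1, Yilmaz=2, Kaur=3, Diaz=4, Ahmed=5.
Group 1 (peak Kaur at position 3): ranking walks positions 3-2-1-4-5, expanding outward from the peak — single-peaked.
Group 2: ranking walks positions 2-4-1-5-3; Diaz is ranked above Kaur even though Kaur lies between Diaz and the peak Yilmaz on the axis — preferences dip and rise again. Not single-peaked.
Group 3: ranking walks positions 1-4-2-3-5; Diaz is ranked above Yilmaz even though Yilmaz lies between Diaz and the peak Ekwueme on the axis — preferences dip and rise again. Not single-peaked.
Group 4: ranking walks positions 5-4-1-2-3; Ekwueme is ranked above Kaur even though Kaur lies between Ekwueme and the peak Ahmed on the axis — preferences dip and rise again. Not single-peaked.
Group 2 violates single-peakedness, so the profile is not single-peaked on this axis.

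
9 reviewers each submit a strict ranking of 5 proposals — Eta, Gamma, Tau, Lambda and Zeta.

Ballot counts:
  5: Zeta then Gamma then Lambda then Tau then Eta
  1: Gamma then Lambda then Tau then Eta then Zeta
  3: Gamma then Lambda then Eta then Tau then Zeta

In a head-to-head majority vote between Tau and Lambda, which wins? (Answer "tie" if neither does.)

Lambda

No ballot ranks Tau above Lambda: 0.
Ballots ranking Lambda above Tau: 9 − 0 = 9.
Lambda wins the head-to-head 9–0.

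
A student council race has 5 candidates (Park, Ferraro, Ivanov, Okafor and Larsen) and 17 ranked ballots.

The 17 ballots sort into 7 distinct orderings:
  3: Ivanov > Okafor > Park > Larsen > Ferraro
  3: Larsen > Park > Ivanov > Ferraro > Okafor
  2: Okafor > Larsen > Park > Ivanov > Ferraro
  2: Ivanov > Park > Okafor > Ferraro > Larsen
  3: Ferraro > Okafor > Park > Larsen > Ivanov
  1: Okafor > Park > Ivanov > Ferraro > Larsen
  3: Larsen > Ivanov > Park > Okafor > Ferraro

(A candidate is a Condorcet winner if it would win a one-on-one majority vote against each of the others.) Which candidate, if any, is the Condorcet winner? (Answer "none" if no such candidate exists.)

Head-to-head results (17 voters):
Park vs Ferraro: Park wins 14–3.
Park vs Ivanov: 3+2+3+1 = 9 for Park, 8 for Ivanov — Park by 9–8.
Park vs Okafor: Okafor, 9–8.
Park vs Larsen: 3+2+3+1 = 9 for Park, 8 for Larsen — Park by 9–8.
Ferraro vs Ivanov: Ferraro preferred on 3 ballots; Ivanov wins 14–3.
Ferraro–Okafor: Okafor 11–6.
Ferraro vs Larsen: Larsen wins 11–6.
Ivanov vs Okafor: 11 to 6, Ivanov.
Ivanov vs Larsen: Ivanov is ranked higher on 3+2+1 = 6 ballots, Larsen on 11. Larsen wins 11–6.
Okafor vs Larsen: 11 to 6, Okafor.
Every candidate loses at least once (Park loses to Okafor; Ferraro loses to Park; Ivanov loses to Park; Okafor loses to Ivanov; Larsen loses to Park). The majority relation contains the cycle Park → Ivanov → Okafor → Park, so there is no Condorcet winner.

none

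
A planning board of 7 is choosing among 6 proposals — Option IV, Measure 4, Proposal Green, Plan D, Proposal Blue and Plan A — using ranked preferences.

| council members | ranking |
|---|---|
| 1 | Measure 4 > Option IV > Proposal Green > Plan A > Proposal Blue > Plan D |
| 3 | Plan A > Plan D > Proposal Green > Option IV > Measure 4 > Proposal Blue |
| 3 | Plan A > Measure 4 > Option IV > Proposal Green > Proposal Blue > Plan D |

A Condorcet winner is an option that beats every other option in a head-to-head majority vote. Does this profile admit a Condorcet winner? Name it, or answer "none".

Head-to-head results (7 council members):
Option IV vs Measure 4: 3 to 4, Measure 4.
Option IV–Proposal Green: Option IV 4–3.
Option IV vs Plan D: Option IV preferred on 1+3 = 4 ballots; Option IV wins 4–3.
Option IV vs Proposal Blue: Option IV, 7–0.
Option IV vs Plan A: Plan A wins 6–1.
Measure 4 vs Proposal Green: 4 to 3, Measure 4.
Measure 4 vs Plan D: Measure 4 preferred on 1+3 = 4 ballots; Measure 4 wins 4–3.
Measure 4 vs Proposal Blue: 1+3+3 = 7 for Measure 4, 0 for Proposal Blue — Measure 4 by 7–0.
Measure 4 vs Plan A: Measure 4 is ranked higher on 1 ballot, Plan A on 6. Plan A wins 6–1.
Proposal Green vs Plan D: Proposal Green, 4–3.
Proposal Green vs Proposal Blue: 1+3+3 = 7 for Proposal Green, 0 for Proposal Blue — Proposal Green by 7–0.
Proposal Green vs Plan A: 1 for Proposal Green, 6 for Plan A — Plan A by 6–1.
Plan D vs Proposal Blue: 3 for Plan D, 4 for Proposal Blue — Proposal Blue by 4–3.
Plan D vs Plan A: Plan D is ranked higher on 0 ballots, Plan A on 7. Plan A wins 7–0.
Proposal Blue vs Plan A: Proposal Blue preferred on 0 ballots; Plan A wins 7–0.
Plan A defeats every rival head-to-head and is the Condorcet winner.

Plan A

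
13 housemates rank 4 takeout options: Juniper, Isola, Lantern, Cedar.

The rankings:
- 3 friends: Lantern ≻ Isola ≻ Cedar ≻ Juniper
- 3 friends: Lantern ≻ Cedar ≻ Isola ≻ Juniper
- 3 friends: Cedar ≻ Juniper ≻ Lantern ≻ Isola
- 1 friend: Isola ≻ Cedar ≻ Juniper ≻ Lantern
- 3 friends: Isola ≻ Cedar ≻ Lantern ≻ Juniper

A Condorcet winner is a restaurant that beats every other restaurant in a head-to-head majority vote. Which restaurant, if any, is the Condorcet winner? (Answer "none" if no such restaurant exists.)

Head-to-head results (13 friends):
Juniper vs Isola: Isola wins 10–3.
Juniper vs Lantern: Lantern wins 9–4.
Juniper vs Cedar: Cedar, 13–0.
Isola vs Lantern: Lantern, 9–4.
Isola vs Cedar: Isola wins 7–6.
Lantern vs Cedar: Cedar wins 7–6.
Each restaurant drops at least one matchup (Juniper loses to Isola; Isola loses to Lantern; Lantern loses to Cedar; Cedar loses to Isola); the cycle Isola > Cedar > Lantern > Isola rules out a Condorcet winner.

none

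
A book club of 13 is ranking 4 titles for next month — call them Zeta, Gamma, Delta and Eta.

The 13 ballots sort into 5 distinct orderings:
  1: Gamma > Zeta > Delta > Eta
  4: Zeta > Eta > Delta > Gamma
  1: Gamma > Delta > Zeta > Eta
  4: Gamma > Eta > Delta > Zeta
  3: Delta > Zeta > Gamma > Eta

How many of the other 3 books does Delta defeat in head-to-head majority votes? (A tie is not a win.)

Delta against each rival (13 members):
Delta–Zeta: Delta 8–5.
Delta–Gamma: Delta 7–6.
Delta vs Eta: Eta, 8–5.
Delta beats Zeta, Gamma; loses to Eta — 2 pairwise wins.

2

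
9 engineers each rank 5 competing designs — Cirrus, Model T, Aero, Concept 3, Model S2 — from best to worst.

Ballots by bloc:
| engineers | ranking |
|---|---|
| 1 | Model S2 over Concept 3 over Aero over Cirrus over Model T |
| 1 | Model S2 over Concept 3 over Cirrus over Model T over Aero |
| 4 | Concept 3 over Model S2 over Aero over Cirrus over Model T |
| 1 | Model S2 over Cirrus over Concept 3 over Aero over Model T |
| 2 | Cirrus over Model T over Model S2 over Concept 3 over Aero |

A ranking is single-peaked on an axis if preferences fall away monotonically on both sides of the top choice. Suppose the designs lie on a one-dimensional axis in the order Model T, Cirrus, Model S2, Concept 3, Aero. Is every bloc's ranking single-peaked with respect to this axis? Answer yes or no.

yes

Axis positions: Model T=1, Cirrus=2, Model S2=3, Concept 3=4, Aero=5.
Bloc 1 (peak Model S2 at position 3): ranking walks positions 3-4-5-2-1, expanding outward from the peak — single-peaked.
Bloc 2 (peak Model S2 at position 3): ranking walks positions 3-4-2-1-5, expanding outward from the peak — single-peaked.
Bloc 3 (peak Concept 3 at position 4): ranking walks positions 4-3-5-2-1, expanding outward from the peak — single-peaked.
Bloc 4 (peak Model S2 at position 3): ranking walks positions 3-2-4-5-1, expanding outward from the peak — single-peaked.
Bloc 5 (peak Cirrus at position 2): ranking walks positions 2-1-3-4-5, expanding outward from the peak — single-peaked.
Every ranking is single-peaked on this axis.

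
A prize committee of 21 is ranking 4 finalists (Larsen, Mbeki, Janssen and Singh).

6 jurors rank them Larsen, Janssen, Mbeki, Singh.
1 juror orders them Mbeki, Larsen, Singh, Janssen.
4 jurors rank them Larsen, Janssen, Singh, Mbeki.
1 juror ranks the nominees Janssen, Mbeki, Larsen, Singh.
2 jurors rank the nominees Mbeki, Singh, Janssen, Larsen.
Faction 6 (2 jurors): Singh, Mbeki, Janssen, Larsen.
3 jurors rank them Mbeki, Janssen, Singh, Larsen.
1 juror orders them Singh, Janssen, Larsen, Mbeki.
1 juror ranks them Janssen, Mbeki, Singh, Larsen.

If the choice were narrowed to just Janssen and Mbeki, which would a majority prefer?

Janssen

Ballots ranking Janssen above Mbeki: 6 + 4 + 1 + 1 + 1 = 13.
Ballots ranking Mbeki above Janssen: 21 − 13 = 8.
Janssen wins the head-to-head 13–8.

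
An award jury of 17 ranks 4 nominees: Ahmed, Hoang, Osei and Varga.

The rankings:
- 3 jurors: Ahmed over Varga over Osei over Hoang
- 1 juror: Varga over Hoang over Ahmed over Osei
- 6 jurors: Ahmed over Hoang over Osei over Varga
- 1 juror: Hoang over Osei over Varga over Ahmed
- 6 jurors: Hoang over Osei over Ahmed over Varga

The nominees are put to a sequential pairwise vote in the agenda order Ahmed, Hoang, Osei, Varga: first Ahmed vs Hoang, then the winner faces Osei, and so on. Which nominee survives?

Round 1: Ahmed vs Hoang — 9–8, Ahmed advances.
Round 2: Ahmed vs Osei — 10–7, Ahmed advances.
Round 3: Ahmed vs Varga — 15–2, Ahmed advances.
The agenda winner is Ahmed.

Ahmed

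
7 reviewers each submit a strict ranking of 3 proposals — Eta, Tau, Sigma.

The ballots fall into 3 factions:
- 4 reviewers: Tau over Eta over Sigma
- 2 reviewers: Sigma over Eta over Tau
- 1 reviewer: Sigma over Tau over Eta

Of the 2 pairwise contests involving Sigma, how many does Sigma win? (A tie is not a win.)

Sigma against each rival (7 reviewers):
Sigma vs Eta: Sigma preferred on 2+1 = 3 ballots; Eta wins 4–3.
Sigma vs Tau: Tau wins 4–3.
Sigma beats no one; loses to Eta, Tau — 0 pairwise wins.

0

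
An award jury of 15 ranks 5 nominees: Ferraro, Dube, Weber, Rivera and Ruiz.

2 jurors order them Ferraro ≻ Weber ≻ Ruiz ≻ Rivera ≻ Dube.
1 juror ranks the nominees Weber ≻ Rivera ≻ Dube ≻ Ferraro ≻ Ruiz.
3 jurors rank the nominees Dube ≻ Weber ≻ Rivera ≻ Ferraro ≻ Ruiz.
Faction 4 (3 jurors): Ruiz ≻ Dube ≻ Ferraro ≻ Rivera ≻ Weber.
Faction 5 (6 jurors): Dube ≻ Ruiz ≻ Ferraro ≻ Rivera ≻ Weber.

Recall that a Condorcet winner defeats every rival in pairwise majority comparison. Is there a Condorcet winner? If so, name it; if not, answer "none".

Pairwise majorities:
Ferraro vs Dube: Dube wins 13–2.
Ferraro vs Weber: Ferraro wins 11–4.
Ferraro vs Rivera: Ferraro wins 11–4.
Ferraro vs Ruiz: Ruiz wins 9–6.
Dube vs Weber: Dube, 12–3.
Dube–Rivera: Dube 12–3.
Dube vs Ruiz: Dube, 10–5.
Weber vs Rivera: Rivera wins 9–6.
Weber vs Ruiz: Ruiz, 9–6.
Rivera vs Ruiz: Ruiz, 11–4.
Only Dube has no losses; Dube is the Condorcet winner.

Dube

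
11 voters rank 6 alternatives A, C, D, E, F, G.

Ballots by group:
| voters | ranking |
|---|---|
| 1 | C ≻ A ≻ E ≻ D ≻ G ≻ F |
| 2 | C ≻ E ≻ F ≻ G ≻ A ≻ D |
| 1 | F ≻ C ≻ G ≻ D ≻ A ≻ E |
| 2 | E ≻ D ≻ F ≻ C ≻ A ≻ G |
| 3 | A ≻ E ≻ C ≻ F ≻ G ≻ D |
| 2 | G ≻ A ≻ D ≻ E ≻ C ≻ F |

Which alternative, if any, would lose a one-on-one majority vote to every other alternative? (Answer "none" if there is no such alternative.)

D

Head-to-head results (11 voters):
A vs C: A is ranked higher on 3+2 = 5 ballots, C on 6. C wins 6–5.
A–D: A 8–3.
A vs E: A wins 7–4.
A vs F: 6 to 5, A.
A vs G: 6 to 5, A.
C vs D: 1+2+1+3 = 7 for C, 4 for D — C by 7–4.
C vs E: 4 to 7, E.
C vs F: C preferred on 1+2+3+2 = 8 ballots; C wins 8–3.
C vs G: C, 9–2.
D vs E: E, 8–3.
D vs F: F, 6–5.
D–G: G 8–3.
E vs F: 1+2+2+3+2 = 10 for E, 1 for F — E by 10–1.
E vs G: E wins 8–3.
F vs G: F preferred on 2+1+2+3 = 8 ballots; F wins 8–3.
D is beaten in every head-to-head and is the Condorcet loser.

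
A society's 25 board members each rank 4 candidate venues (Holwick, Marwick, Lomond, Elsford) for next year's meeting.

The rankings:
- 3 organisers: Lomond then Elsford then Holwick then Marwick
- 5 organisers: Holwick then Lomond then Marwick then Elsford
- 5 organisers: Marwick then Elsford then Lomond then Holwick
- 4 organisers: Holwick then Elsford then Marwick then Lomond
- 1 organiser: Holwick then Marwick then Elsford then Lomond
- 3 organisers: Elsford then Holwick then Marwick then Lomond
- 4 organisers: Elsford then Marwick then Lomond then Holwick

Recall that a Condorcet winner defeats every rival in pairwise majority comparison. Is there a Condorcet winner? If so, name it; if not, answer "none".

Head-to-head results (25 organisers):
Holwick vs Marwick: 16 to 9, Holwick.
Holwick vs Lomond: Holwick preferred on 5+4+1+3 = 13 ballots; Holwick wins 13–12.
Holwick vs Elsford: Holwick is ranked higher on 5+4+1 = 10 ballots, Elsford on 15. Elsford wins 15–10.
Marwick vs Lomond: Marwick preferred on 5+4+1+3+4 = 17 ballots; Marwick wins 17–8.
Marwick vs Elsford: 5+5+1 = 11 for Marwick, 14 for Elsford — Elsford by 14–11.
Lomond vs Elsford: Lomond is ranked higher on 3+5 = 8 ballots, Elsford on 17. Elsford wins 17–8.
Elsford wins every pairwise contest, so Elsford is the Condorcet winner.

Elsford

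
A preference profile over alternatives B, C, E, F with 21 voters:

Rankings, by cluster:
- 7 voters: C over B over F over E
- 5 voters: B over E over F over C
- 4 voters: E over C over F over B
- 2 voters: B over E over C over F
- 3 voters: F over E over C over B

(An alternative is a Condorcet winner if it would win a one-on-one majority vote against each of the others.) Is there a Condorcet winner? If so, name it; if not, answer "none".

Pairwise majorities:
B vs C: 5+2 = 7 for B, 14 for C — C by 14–7.
B vs E: B is ranked higher on 7+5+2 = 14 ballots, E on 7. B wins 14–7.
B vs F: 14 to 7, B.
C vs E: 7 to 14, E.
C vs F: C preferred on 7+4+2 = 13 ballots; C wins 13–8.
E vs F: E preferred on 5+4+2 = 11 ballots; E wins 11–10.
Each alternative drops at least one matchup (B loses to C; C loses to E; E loses to B; F loses to B); the cycle B → E → C → B rules out a Condorcet winner.

none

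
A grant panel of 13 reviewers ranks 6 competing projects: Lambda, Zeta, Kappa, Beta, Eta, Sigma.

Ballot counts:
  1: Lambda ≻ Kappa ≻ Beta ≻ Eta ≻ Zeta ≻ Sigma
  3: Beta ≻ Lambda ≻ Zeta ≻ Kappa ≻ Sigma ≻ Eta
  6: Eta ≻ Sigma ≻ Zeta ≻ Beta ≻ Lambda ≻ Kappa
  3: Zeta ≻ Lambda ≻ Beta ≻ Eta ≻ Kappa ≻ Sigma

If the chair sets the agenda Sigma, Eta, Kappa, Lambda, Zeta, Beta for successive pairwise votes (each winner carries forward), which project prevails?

Zeta

Round 1: Sigma vs Eta — 3–10, Eta advances.
Round 2: Eta vs Kappa — 9–4, Eta advances.
Round 3: Eta vs Lambda — 6–7, Lambda advances.
Round 4: Lambda vs Zeta — 4–9, Zeta advances.
Round 5: Zeta vs Beta — 9–4, Zeta advances.
The agenda winner is Zeta.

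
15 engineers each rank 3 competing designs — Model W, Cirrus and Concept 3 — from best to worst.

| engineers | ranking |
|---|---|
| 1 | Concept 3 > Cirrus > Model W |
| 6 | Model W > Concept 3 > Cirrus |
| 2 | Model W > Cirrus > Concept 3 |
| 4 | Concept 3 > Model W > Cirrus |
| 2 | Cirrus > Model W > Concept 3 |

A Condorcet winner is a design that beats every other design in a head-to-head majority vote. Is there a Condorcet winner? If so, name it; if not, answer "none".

Model W

Check each pair by majority over 15 ballots:
Model W vs Cirrus: Model W is ranked higher on 6+2+4 = 12 ballots, Cirrus on 3. Model W wins 12–3.
Model W–Concept 3: Model W 10–5.
Cirrus–Concept 3: Concept 3 11–4.
Only Model W has no losses; Model W is the Condorcet winner.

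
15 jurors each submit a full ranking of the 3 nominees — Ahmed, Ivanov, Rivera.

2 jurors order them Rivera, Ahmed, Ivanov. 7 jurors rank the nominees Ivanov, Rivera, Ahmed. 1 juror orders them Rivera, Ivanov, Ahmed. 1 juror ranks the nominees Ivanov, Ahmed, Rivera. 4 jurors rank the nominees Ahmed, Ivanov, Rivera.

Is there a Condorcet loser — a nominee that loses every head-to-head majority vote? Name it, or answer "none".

Ahmed

Head-to-head results (15 jurors):
Ahmed vs Ivanov: Ahmed is ranked higher on 2+4 = 6 ballots, Ivanov on 9. Ivanov wins 9–6.
Ahmed vs Rivera: Rivera wins 10–5.
Ivanov vs Rivera: Ivanov wins 12–3.
Ahmed loses to every other nominee — it is the Condorcet loser.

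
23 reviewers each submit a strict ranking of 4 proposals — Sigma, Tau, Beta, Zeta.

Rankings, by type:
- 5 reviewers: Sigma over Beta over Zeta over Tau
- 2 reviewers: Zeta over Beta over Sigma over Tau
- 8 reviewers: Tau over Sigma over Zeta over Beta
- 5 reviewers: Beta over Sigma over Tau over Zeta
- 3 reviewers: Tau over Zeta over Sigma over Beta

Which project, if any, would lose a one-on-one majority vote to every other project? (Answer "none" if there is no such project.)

none

Pairwise majorities:
Sigma–Tau: Sigma 12–11.
Sigma vs Beta: Sigma, 16–7.
Sigma–Zeta: Sigma 18–5.
Tau vs Beta: Beta wins 12–11.
Tau vs Zeta: Tau wins 16–7.
Beta vs Zeta: Beta preferred on 5+5 = 10 ballots; Zeta wins 13–10.
Each project has at least one pairwise win (Sigma beats Tau; Tau beats Zeta; Beta beats Tau; Zeta beats Beta) — no Condorcet loser.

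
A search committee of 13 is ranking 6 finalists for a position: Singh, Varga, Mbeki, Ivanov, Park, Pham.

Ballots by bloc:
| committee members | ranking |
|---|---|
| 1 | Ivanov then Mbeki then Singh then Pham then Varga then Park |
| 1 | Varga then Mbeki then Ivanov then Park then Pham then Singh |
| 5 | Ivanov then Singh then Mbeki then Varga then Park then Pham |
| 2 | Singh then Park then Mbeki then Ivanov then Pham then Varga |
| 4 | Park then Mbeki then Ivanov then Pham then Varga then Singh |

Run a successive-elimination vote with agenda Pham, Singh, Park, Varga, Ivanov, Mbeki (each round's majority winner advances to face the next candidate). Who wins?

Round 1: Pham vs Singh — 5–8, Singh advances.
Round 2: Singh vs Park — 8–5, Singh advances.
Round 3: Singh vs Varga — 8–5, Singh advances.
Round 4: Singh vs Ivanov — 2–11, Ivanov advances.
Round 5: Ivanov vs Mbeki — 6–7, Mbeki advances.
Mbeki survives the agenda.

Mbeki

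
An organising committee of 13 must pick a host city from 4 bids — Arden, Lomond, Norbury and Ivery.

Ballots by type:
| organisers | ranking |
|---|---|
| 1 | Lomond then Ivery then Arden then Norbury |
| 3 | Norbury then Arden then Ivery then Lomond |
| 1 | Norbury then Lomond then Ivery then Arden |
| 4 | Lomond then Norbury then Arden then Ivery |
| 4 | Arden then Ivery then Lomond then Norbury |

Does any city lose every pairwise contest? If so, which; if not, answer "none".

none

Pairwise majorities:
Arden vs Lomond: Arden wins 7–6.
Arden vs Norbury: Norbury, 8–5.
Arden–Ivery: Arden 11–2.
Lomond–Norbury: Lomond 9–4.
Lomond vs Ivery: Lomond preferred on 1+1+4 = 6 ballots; Ivery wins 7–6.
Norbury–Ivery: Norbury 8–5.
No city is winless: Arden beats Lomond; Lomond beats Norbury; Norbury beats Arden; Ivery beats Lomond. There is no Condorcet loser.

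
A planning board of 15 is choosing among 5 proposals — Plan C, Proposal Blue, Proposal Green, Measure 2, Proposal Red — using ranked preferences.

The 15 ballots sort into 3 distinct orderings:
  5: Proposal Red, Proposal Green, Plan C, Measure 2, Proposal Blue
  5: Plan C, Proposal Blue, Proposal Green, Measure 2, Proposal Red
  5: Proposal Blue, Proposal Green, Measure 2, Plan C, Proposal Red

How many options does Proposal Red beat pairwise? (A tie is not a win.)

Proposal Red against each rival (15 council members):
Proposal Red vs Plan C: Plan C, 10–5.
Proposal Red vs Proposal Blue: Proposal Blue wins 10–5.
Proposal Red vs Proposal Green: Proposal Red is ranked higher on 5 ballots, Proposal Green on 10. Proposal Green wins 10–5.
Proposal Red vs Measure 2: 5 to 10, Measure 2.
Proposal Red beats no one; loses to Plan C, Proposal Blue, Proposal Green, Measure 2 — 0 pairwise wins.

0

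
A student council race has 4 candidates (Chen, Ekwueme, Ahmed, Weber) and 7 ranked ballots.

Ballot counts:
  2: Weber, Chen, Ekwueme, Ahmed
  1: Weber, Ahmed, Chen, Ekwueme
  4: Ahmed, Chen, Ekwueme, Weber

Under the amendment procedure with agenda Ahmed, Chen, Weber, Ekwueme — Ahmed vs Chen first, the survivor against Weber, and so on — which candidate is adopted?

Round 1: Ahmed vs Chen — 5–2, Ahmed advances.
Round 2: Ahmed vs Weber — 4–3, Ahmed advances.
Round 3: Ahmed vs Ekwueme — 5–2, Ahmed advances.
Ahmed survives the agenda.

Ahmed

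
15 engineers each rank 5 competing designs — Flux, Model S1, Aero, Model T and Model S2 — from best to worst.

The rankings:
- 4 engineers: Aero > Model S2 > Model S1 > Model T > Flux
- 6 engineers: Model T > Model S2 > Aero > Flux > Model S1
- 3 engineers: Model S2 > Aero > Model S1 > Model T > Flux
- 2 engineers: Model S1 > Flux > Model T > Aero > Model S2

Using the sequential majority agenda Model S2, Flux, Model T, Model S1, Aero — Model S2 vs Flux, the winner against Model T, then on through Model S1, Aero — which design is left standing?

Round 1: Model S2 vs Flux — 13–2, Model S2 advances.
Round 2: Model S2 vs Model T — 7–8, Model T advances.
Round 3: Model T vs Model S1 — 6–9, Model S1 advances.
Round 4: Model S1 vs Aero — 2–13, Aero advances.
Aero survives the agenda.

Aero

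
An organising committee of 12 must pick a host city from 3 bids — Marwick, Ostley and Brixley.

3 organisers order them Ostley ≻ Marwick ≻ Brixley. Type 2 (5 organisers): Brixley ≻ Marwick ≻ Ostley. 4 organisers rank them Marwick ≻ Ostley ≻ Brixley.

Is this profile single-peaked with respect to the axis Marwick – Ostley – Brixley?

Axis positions: Marwick=1, Ostley=2, Brixley=3.
Type 1 (peak Ostley at position 2): ranking walks positions 2-1-3, expanding outward from the peak — single-peaked.
Type 2: ranking walks positions 3-1-2; Marwick is ranked above Ostley even though Ostley lies between Marwick and the peak Brixley on the axis — preferences dip and rise again. Not single-peaked.
Type 3 (peak Marwick at position 1): ranking walks positions 1-2-3, expanding outward from the peak — single-peaked.
Type 2 violates single-peakedness, so the profile is not single-peaked on this axis.

no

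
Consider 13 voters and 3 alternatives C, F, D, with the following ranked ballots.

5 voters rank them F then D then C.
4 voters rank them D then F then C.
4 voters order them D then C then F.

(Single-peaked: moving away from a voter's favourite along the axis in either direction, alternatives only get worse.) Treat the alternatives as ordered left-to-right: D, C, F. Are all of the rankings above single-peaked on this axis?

no

Axis positions: D=1, C=2, F=3.
Cluster 1: ranking walks positions 3-1-2; D is ranked above C even though C lies between D and the peak F on the axis — preferences dip and rise again. Not single-peaked.
Cluster 2: ranking walks positions 1-3-2; F is ranked above C even though C lies between F and the peak D on the axis — preferences dip and rise again. Not single-peaked.
Cluster 3 (peak D at position 1): ranking walks positions 1-2-3, expanding outward from the peak — single-peaked.
Cluster 1 violates single-peakedness, so the profile is not single-peaked on this axis.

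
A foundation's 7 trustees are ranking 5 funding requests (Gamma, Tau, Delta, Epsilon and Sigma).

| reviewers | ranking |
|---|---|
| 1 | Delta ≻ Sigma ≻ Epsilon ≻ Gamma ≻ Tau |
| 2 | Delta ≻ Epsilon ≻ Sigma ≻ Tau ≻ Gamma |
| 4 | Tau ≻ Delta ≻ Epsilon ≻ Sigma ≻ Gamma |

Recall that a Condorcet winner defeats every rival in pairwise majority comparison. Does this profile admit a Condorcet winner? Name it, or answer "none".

Check each pair by majority over 7 ballots:
Gamma vs Tau: Tau wins 6–1.
Gamma vs Delta: Delta, 7–0.
Gamma vs Epsilon: Epsilon, 7–0.
Gamma–Sigma: Sigma 7–0.
Tau vs Delta: Tau wins 4–3.
Tau vs Epsilon: Tau wins 4–3.
Tau vs Sigma: Tau wins 4–3.
Delta–Epsilon: Delta 7–0.
Delta–Sigma: Delta 7–0.
Epsilon vs Sigma: Epsilon, 6–1.
Tau beats each of Gamma, Delta, Epsilon, Sigma — Tau is the Condorcet winner.

Tau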